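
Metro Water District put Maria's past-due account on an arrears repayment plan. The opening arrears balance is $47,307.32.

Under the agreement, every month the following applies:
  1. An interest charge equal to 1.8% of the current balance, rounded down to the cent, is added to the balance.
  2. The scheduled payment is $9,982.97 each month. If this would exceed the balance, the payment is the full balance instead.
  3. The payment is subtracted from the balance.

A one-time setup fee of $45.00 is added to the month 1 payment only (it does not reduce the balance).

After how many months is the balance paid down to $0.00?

5

# | Opening | Interest | Payment | Fee | End bal
1 | $47,307.32 | $851.53 | $9,982.97 | $45.00 | $38,175.88
2 | $38,175.88 | $687.16 | $9,982.97 | — | $28,880.07
3 | $28,880.07 | $519.84 | $9,982.97 | — | $19,416.94
4 | $19,416.94 | $349.50 | $9,982.97 | — | $9,783.47
5 | $9,783.47 | $176.10 | $9,959.57 | — | $0.00
Balance reaches $0.00 in month 5.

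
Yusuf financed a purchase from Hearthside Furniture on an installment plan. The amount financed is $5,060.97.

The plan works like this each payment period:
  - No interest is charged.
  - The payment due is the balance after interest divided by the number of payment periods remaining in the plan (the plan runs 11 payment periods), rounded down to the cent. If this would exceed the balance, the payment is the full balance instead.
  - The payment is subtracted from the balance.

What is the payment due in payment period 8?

$460.09

Payment period 1: opening $5,060.97; payment $460.08; balance $4,600.89
Payment period 2: opening $4,600.89; payment $460.08; balance $4,140.81
Payment period 3: opening $4,140.81; payment $460.09; balance $3,680.72
Payment period 4: opening $3,680.72; payment $460.09; balance $3,220.63
Payment period 5: opening $3,220.63; payment $460.09; balance $2,760.54
Payment period 6: opening $2,760.54; payment $460.09; balance $2,300.45
Payment period 7: opening $2,300.45; payment $460.09; balance $1,840.36
Payment period 8: opening $1,840.36; payment $460.09; balance $1,380.27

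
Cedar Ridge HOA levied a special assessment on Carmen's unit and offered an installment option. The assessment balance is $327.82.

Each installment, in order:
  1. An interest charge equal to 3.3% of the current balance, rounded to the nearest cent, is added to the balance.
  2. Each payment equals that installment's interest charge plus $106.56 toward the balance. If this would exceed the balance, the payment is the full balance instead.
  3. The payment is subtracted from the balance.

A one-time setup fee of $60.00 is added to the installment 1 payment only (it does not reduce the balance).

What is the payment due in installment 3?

Installment 1: opening $327.82; interest $10.82 → $338.64; payment $117.38 (+ $60.00 fee); balance $221.26
Installment 2: opening $221.26; interest $7.30 → $228.56; payment $113.86; balance $114.70
Installment 3: opening $114.70; interest $3.79 → $118.49; payment $110.35; balance $8.14

$110.35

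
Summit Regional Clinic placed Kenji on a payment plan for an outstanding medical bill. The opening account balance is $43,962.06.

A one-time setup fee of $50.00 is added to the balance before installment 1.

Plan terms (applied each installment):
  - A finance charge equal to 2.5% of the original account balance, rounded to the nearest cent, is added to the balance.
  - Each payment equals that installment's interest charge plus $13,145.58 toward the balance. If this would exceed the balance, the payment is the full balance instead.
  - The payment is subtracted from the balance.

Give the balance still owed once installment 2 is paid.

Installment 1: $44,012.06 +$1,099.05 interest = $45,111.11; pay $14,244.63 → $30,866.48
Installment 2: $30,866.48 +$1,099.05 interest = $31,965.53; pay $14,244.63 → $17,720.90

$17,720.90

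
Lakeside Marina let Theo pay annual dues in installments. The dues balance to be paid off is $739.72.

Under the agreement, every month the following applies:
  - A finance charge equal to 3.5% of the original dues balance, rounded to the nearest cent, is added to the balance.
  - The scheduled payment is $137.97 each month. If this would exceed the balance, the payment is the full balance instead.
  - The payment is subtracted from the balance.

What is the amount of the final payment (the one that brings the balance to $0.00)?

Month 1: opening $739.72; interest $25.89 → $765.61; payment $137.97; balance $627.64
Month 2: opening $627.64; interest $25.89 → $653.53; payment $137.97; balance $515.56
Month 3: opening $515.56; interest $25.89 → $541.45; payment $137.97; balance $403.48
Month 4: opening $403.48; interest $25.89 → $429.37; payment $137.97; balance $291.40
Month 5: opening $291.40; interest $25.89 → $317.29; payment $137.97; balance $179.32
Month 6: opening $179.32; interest $25.89 → $205.21; payment $137.97; balance $67.24
Month 7: opening $67.24; interest $25.89 → $93.13; payment $93.13; balance $0.00

$93.13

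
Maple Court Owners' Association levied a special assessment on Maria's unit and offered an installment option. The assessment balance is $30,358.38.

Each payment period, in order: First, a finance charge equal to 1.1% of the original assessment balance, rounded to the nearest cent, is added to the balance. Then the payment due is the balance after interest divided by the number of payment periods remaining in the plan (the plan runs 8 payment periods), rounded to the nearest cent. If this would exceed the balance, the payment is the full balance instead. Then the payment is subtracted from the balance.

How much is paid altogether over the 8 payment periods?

Payment period 1: $30,358.38 +$333.94 interest = $30,692.32; pay $3,836.54 → $26,855.78
Payment period 2: $26,855.78 +$333.94 interest = $27,189.72; pay $3,884.25 → $23,305.47
Payment period 3: $23,305.47 +$333.94 interest = $23,639.41; pay $3,939.90 → $19,699.51
Payment period 4: $19,699.51 +$333.94 interest = $20,033.45; pay $4,006.69 → $16,026.76
Payment period 5: $16,026.76 +$333.94 interest = $16,360.70; pay $4,090.18 → $12,270.52
Payment period 6: $12,270.52 +$333.94 interest = $12,604.46; pay $4,201.49 → $8,402.97
Payment period 7: $8,402.97 +$333.94 interest = $8,736.91; pay $4,368.46 → $4,368.45
Payment period 8: $4,368.45 +$333.94 interest = $4,702.39; pay $4,702.39 → $0.00
Total paid: $33,029.90

$33,029.90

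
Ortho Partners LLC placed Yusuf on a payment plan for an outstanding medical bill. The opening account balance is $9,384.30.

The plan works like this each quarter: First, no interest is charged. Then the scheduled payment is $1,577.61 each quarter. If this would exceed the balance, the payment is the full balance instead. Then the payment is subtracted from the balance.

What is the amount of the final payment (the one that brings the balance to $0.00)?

$1,496.25

Quarter 1: opening $9,384.30; payment $1,577.61; balance $7,806.69
Quarter 2: opening $7,806.69; payment $1,577.61; balance $6,229.08
Quarter 3: opening $6,229.08; payment $1,577.61; balance $4,651.47
Quarter 4: opening $4,651.47; payment $1,577.61; balance $3,073.86
Quarter 5: opening $3,073.86; payment $1,577.61; balance $1,496.25
Quarter 6: opening $1,496.25; payment $1,496.25; balance $0.00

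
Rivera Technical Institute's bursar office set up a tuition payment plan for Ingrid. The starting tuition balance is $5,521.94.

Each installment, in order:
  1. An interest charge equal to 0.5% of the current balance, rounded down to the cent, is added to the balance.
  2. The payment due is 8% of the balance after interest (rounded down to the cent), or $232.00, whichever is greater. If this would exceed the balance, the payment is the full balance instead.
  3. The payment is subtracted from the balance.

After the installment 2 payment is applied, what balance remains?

$4,720.62

# | Opening | Interest | Payment | End bal
1 | $5,521.94 | $27.60 | $443.96 | $5,105.58
2 | $5,105.58 | $25.52 | $410.48 | $4,720.62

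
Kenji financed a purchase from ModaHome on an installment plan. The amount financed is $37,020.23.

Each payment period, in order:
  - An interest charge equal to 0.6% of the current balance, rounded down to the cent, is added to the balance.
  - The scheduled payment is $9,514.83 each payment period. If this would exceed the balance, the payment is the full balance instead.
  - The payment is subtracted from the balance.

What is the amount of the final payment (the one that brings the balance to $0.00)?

$9,028.33

Payment period 1: opening $37,020.23; interest $222.12 → $37,242.35; payment $9,514.83; balance $27,727.52
Payment period 2: opening $27,727.52; interest $166.36 → $27,893.88; payment $9,514.83; balance $18,379.05
Payment period 3: opening $18,379.05; interest $110.27 → $18,489.32; payment $9,514.83; balance $8,974.49
Payment period 4: opening $8,974.49; interest $53.84 → $9,028.33; payment $9,028.33; balance $0.00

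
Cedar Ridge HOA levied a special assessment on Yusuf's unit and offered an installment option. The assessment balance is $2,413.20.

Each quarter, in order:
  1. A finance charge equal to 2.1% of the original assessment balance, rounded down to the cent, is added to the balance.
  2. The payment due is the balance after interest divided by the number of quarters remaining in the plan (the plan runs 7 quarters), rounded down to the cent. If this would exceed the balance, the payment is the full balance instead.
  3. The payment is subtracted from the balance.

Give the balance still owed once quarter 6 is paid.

$425.46

Quarter 1: $2,413.20 +$50.67 interest = $2,463.87; pay $351.98 → $2,111.89
Quarter 2: $2,111.89 +$50.67 interest = $2,162.56; pay $360.42 → $1,802.14
Quarter 3: $1,802.14 +$50.67 interest = $1,852.81; pay $370.56 → $1,482.25
Quarter 4: $1,482.25 +$50.67 interest = $1,532.92; pay $383.23 → $1,149.69
Quarter 5: $1,149.69 +$50.67 interest = $1,200.36; pay $400.12 → $800.24
Quarter 6: $800.24 +$50.67 interest = $850.91; pay $425.45 → $425.46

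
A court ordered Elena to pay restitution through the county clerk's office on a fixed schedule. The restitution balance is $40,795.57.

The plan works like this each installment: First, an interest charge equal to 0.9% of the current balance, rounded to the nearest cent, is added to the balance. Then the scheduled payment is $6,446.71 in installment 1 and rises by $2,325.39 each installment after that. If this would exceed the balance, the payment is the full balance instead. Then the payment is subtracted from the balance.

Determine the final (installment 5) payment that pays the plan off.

Installment 1: $40,795.57 +$367.16 interest = $41,162.73; pay $6,446.71 → $34,716.02
Installment 2: $34,716.02 +$312.44 interest = $35,028.46; pay $8,772.10 → $26,256.36
Installment 3: $26,256.36 +$236.31 interest = $26,492.67; pay $11,097.49 → $15,395.18
Installment 4: $15,395.18 +$138.56 interest = $15,533.74; pay $13,422.88 → $2,110.86
Installment 5: $2,110.86 +$19.00 interest = $2,129.86; pay $2,129.86 → $0.00

$2,129.86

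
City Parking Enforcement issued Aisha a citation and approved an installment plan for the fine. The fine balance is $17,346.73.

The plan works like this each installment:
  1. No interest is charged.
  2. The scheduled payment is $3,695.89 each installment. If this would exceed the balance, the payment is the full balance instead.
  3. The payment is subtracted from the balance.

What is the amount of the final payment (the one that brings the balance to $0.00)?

Installment 1: $17,346.73 − $3,695.89 → $13,650.84
Installment 2: $13,650.84 − $3,695.89 → $9,954.95
Installment 3: $9,954.95 − $3,695.89 → $6,259.06
Installment 4: $6,259.06 − $3,695.89 → $2,563.17
Installment 5: $2,563.17 − $2,563.17 → $0.00

$2,563.17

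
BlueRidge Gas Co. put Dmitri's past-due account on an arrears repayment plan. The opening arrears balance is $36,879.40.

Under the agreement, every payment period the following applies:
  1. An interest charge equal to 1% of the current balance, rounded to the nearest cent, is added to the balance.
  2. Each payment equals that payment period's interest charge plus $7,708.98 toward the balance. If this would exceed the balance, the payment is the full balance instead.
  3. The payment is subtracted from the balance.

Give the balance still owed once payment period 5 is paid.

# | Opening | Interest | Payment | End bal
1 | $36,879.40 | $368.79 | $8,077.77 | $29,170.42
2 | $29,170.42 | $291.70 | $8,000.68 | $21,461.44
3 | $21,461.44 | $214.61 | $7,923.59 | $13,752.46
4 | $13,752.46 | $137.52 | $7,846.50 | $6,043.48
5 | $6,043.48 | $60.43 | $6,103.91 | $0.00

$0.00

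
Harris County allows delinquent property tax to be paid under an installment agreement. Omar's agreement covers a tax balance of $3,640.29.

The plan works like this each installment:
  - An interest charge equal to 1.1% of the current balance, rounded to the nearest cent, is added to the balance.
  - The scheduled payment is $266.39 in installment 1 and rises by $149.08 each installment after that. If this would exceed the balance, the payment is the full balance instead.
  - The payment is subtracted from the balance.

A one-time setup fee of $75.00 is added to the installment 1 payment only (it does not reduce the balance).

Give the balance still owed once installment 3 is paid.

$2,504.87

Installment 1: opening $3,640.29; interest $40.04 → $3,680.33; payment $266.39 (+ $75.00 fee); balance $3,413.94
Installment 2: opening $3,413.94; interest $37.55 → $3,451.49; payment $415.47; balance $3,036.02
Installment 3: opening $3,036.02; interest $33.40 → $3,069.42; payment $564.55; balance $2,504.87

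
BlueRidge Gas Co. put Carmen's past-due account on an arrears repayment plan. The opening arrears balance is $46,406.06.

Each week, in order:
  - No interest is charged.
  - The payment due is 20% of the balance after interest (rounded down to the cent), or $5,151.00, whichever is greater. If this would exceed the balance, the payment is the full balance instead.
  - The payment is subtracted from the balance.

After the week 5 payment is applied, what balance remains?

$13,457.91

Week 1: opening $46,406.06; payment $9,281.21; balance $37,124.85
Week 2: opening $37,124.85; payment $7,424.97; balance $29,699.88
Week 3: opening $29,699.88; payment $5,939.97; balance $23,759.91
Week 4: opening $23,759.91; payment $5,151.00; balance $18,608.91
Week 5: opening $18,608.91; payment $5,151.00; balance $13,457.91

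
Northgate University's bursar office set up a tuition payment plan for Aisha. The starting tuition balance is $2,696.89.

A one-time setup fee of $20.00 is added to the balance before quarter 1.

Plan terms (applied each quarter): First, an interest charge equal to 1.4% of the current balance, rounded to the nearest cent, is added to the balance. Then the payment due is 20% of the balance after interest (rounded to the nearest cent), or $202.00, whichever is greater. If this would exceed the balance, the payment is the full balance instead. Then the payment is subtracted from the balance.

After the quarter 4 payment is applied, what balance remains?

Quarter 1: opening $2,716.89; interest $38.04 → $2,754.93; payment $550.99; balance $2,203.94
Quarter 2: opening $2,203.94; interest $30.86 → $2,234.80; payment $446.96; balance $1,787.84
Quarter 3: opening $1,787.84; interest $25.03 → $1,812.87; payment $362.57; balance $1,450.30
Quarter 4: opening $1,450.30; interest $20.30 → $1,470.60; payment $294.12; balance $1,176.48

$1,176.48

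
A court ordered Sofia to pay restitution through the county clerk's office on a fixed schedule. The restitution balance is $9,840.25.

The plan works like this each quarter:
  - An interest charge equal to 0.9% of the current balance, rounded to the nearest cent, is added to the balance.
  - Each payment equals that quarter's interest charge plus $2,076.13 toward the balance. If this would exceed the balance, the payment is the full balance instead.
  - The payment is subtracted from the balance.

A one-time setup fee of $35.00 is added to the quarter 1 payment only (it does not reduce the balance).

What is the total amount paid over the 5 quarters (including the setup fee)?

$10,131.21

Quarter 1: opening $9,840.25; interest $88.56 → $9,928.81; payment $2,164.69 (+ $35.00 fee); balance $7,764.12
Quarter 2: opening $7,764.12; interest $69.88 → $7,834.00; payment $2,146.01; balance $5,687.99
Quarter 3: opening $5,687.99; interest $51.19 → $5,739.18; payment $2,127.32; balance $3,611.86
Quarter 4: opening $3,611.86; interest $32.51 → $3,644.37; payment $2,108.64; balance $1,535.73
Quarter 5: opening $1,535.73; interest $13.82 → $1,549.55; payment $1,549.55; balance $0.00
Total paid: $10,131.21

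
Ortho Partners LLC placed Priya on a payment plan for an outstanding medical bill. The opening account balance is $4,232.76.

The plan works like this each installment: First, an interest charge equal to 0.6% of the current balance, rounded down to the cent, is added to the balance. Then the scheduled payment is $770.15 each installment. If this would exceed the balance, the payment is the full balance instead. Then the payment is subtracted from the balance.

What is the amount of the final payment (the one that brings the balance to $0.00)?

$466.80

Installment 1: $4,232.76 +$25.39 interest = $4,258.15; pay $770.15 → $3,488.00
Installment 2: $3,488.00 +$20.92 interest = $3,508.92; pay $770.15 → $2,738.77
Installment 3: $2,738.77 +$16.43 interest = $2,755.20; pay $770.15 → $1,985.05
Installment 4: $1,985.05 +$11.91 interest = $1,996.96; pay $770.15 → $1,226.81
Installment 5: $1,226.81 +$7.36 interest = $1,234.17; pay $770.15 → $464.02
Installment 6: $464.02 +$2.78 interest = $466.80; pay $466.80 → $0.00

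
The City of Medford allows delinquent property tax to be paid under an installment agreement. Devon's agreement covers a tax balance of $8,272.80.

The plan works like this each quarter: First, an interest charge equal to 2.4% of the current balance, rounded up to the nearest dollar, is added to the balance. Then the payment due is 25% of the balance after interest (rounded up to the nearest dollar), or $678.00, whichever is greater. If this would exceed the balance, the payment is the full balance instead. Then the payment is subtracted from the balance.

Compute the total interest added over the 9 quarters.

$754.00

# | Opening | Interest | Payment | End bal
1 | $8,272.80 | $199.00 | $2,118.00 | $6,353.80
2 | $6,353.80 | $153.00 | $1,627.00 | $4,879.80
3 | $4,879.80 | $118.00 | $1,250.00 | $3,747.80
4 | $3,747.80 | $90.00 | $960.00 | $2,877.80
5 | $2,877.80 | $70.00 | $737.00 | $2,210.80
6 | $2,210.80 | $54.00 | $678.00 | $1,586.80
7 | $1,586.80 | $39.00 | $678.00 | $947.80
8 | $947.80 | $23.00 | $678.00 | $292.80
9 | $292.80 | $8.00 | $300.80 | $0.00
Total interest: $199.00 + $153.00 + $118.00 + $90.00 + $70.00 + $54.00 + $39.00 + $23.00 + $8.00 = $754.00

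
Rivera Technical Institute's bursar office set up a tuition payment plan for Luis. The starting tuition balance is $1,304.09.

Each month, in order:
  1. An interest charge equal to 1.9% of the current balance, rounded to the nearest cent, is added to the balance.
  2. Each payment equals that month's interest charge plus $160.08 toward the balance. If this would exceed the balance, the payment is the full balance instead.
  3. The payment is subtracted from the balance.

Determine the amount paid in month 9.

# | Opening | Interest | Payment | End bal
1 | $1,304.09 | $24.78 | $184.86 | $1,144.01
2 | $1,144.01 | $21.74 | $181.82 | $983.93
3 | $983.93 | $18.69 | $178.77 | $823.85
4 | $823.85 | $15.65 | $175.73 | $663.77
5 | $663.77 | $12.61 | $172.69 | $503.69
6 | $503.69 | $9.57 | $169.65 | $343.61
7 | $343.61 | $6.53 | $166.61 | $183.53
8 | $183.53 | $3.49 | $163.57 | $23.45
9 | $23.45 | $0.45 | $23.90 | $0.00

$23.90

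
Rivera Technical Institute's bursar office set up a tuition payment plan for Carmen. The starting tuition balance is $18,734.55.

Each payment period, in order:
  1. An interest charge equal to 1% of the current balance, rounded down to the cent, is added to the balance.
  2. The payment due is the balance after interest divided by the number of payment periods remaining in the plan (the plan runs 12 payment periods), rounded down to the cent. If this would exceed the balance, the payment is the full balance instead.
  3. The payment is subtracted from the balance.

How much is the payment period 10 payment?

Payment period 1: $18,734.55 +$187.34 interest = $18,921.89; pay $1,576.82 → $17,345.07
Payment period 2: $17,345.07 +$173.45 interest = $17,518.52; pay $1,592.59 → $15,925.93
Payment period 3: $15,925.93 +$159.25 interest = $16,085.18; pay $1,608.51 → $14,476.67
Payment period 4: $14,476.67 +$144.76 interest = $14,621.43; pay $1,624.60 → $12,996.83
Payment period 5: $12,996.83 +$129.96 interest = $13,126.79; pay $1,640.84 → $11,485.95
Payment period 6: $11,485.95 +$114.85 interest = $11,600.80; pay $1,657.25 → $9,943.55
Payment period 7: $9,943.55 +$99.43 interest = $10,042.98; pay $1,673.83 → $8,369.15
Payment period 8: $8,369.15 +$83.69 interest = $8,452.84; pay $1,690.56 → $6,762.28
Payment period 9: $6,762.28 +$67.62 interest = $6,829.90; pay $1,707.47 → $5,122.43
Payment period 10: $5,122.43 +$51.22 interest = $5,173.65; pay $1,724.55 → $3,449.10

$1,724.55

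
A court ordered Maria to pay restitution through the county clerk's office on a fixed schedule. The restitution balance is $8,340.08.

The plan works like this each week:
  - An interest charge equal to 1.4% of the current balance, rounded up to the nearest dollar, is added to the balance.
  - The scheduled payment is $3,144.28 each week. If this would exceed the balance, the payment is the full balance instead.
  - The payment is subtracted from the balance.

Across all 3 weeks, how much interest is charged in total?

Week 1: opening $8,340.08; interest $117.00 → $8,457.08; payment $3,144.28; balance $5,312.80
Week 2: opening $5,312.80; interest $75.00 → $5,387.80; payment $3,144.28; balance $2,243.52
Week 3: opening $2,243.52; interest $32.00 → $2,275.52; payment $2,275.52; balance $0.00
Total interest: $117.00 + $75.00 + $32.00 = $224.00

$224.00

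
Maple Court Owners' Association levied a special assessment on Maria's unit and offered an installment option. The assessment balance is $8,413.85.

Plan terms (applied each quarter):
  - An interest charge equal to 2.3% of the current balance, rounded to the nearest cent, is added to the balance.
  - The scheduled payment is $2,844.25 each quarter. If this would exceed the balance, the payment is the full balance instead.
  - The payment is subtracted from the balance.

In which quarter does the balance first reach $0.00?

4

Quarter 1: $8,413.85 +$193.52 interest = $8,607.37; pay $2,844.25 → $5,763.12
Quarter 2: $5,763.12 +$132.55 interest = $5,895.67; pay $2,844.25 → $3,051.42
Quarter 3: $3,051.42 +$70.18 interest = $3,121.60; pay $2,844.25 → $277.35
Quarter 4: $277.35 +$6.38 interest = $283.73; pay $283.73 → $0.00
Balance reaches $0.00 in quarter 4.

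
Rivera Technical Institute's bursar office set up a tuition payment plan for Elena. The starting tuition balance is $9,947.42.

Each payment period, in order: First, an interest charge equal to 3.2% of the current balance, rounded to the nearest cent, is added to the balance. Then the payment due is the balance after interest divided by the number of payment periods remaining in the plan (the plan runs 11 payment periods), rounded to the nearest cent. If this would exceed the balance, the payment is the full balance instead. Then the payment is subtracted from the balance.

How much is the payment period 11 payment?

$1,278.78

Payment period 1: opening $9,947.42; interest $318.32 → $10,265.74; payment $933.25; balance $9,332.49
Payment period 2: opening $9,332.49; interest $298.64 → $9,631.13; payment $963.11; balance $8,668.02
Payment period 3: opening $8,668.02; interest $277.38 → $8,945.40; payment $993.93; balance $7,951.47
Payment period 4: opening $7,951.47; interest $254.45 → $8,205.92; payment $1,025.74; balance $7,180.18
Payment period 5: opening $7,180.18; interest $229.77 → $7,409.95; payment $1,058.56; balance $6,351.39
Payment period 6: opening $6,351.39; interest $203.24 → $6,554.63; payment $1,092.44; balance $5,462.19
Payment period 7: opening $5,462.19; interest $174.79 → $5,636.98; payment $1,127.40; balance $4,509.58
Payment period 8: opening $4,509.58; interest $144.31 → $4,653.89; payment $1,163.47; balance $3,490.42
Payment period 9: opening $3,490.42; interest $111.69 → $3,602.11; payment $1,200.70; balance $2,401.41
Payment period 10: opening $2,401.41; interest $76.85 → $2,478.26; payment $1,239.13; balance $1,239.13
Payment period 11: opening $1,239.13; interest $39.65 → $1,278.78; payment $1,278.78; balance $0.00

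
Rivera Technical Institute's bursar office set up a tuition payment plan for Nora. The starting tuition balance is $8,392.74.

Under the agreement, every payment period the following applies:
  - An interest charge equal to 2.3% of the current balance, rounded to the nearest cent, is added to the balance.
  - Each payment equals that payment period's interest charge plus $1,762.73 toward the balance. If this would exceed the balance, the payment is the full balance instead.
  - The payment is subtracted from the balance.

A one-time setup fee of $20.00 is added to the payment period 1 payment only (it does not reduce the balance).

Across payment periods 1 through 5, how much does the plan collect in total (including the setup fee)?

Payment period 1: opening $8,392.74; interest $193.03 → $8,585.77; payment $1,955.76 (+ $20.00 fee); balance $6,630.01
Payment period 2: opening $6,630.01; interest $152.49 → $6,782.50; payment $1,915.22; balance $4,867.28
Payment period 3: opening $4,867.28; interest $111.95 → $4,979.23; payment $1,874.68; balance $3,104.55
Payment period 4: opening $3,104.55; interest $71.40 → $3,175.95; payment $1,834.13; balance $1,341.82
Payment period 5: opening $1,341.82; interest $30.86 → $1,372.68; payment $1,372.68; balance $0.00
Total paid: $8,972.47

$8,972.47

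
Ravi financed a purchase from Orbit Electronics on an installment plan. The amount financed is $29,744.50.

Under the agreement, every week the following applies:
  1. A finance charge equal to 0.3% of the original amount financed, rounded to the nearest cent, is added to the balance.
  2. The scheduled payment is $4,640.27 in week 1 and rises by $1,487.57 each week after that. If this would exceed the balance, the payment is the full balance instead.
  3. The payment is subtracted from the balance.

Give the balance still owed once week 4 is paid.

Week 1: $29,744.50 +$89.23 interest = $29,833.73; pay $4,640.27 → $25,193.46
Week 2: $25,193.46 +$89.23 interest = $25,282.69; pay $6,127.84 → $19,154.85
Week 3: $19,154.85 +$89.23 interest = $19,244.08; pay $7,615.41 → $11,628.67
Week 4: $11,628.67 +$89.23 interest = $11,717.90; pay $9,102.98 → $2,614.92

$2,614.92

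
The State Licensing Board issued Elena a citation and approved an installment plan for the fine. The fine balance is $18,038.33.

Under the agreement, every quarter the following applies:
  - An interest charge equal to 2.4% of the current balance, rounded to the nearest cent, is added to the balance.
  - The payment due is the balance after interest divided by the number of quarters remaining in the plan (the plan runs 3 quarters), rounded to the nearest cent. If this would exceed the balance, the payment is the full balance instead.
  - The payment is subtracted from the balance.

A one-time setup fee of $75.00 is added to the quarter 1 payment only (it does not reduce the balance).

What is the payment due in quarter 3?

Quarter 1: $18,038.33 +$432.92 interest = $18,471.25; pay $6,157.08 (+ $75.00 fee) → $12,314.17
Quarter 2: $12,314.17 +$295.54 interest = $12,609.71; pay $6,304.86 → $6,304.85
Quarter 3: $6,304.85 +$151.32 interest = $6,456.17; pay $6,456.17 → $0.00

$6,456.17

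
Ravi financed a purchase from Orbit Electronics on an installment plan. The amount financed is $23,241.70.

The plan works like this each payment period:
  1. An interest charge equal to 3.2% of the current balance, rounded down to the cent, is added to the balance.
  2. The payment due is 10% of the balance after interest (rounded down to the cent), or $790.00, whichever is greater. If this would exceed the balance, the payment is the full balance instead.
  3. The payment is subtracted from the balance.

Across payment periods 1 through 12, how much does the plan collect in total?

# | Opening | Interest | Payment | End bal
1 | $23,241.70 | $743.73 | $2,398.54 | $21,586.89
2 | $21,586.89 | $690.78 | $2,227.76 | $20,049.91
3 | $20,049.91 | $641.59 | $2,069.15 | $18,622.35
4 | $18,622.35 | $595.91 | $1,921.82 | $17,296.44
5 | $17,296.44 | $553.48 | $1,784.99 | $16,064.93
6 | $16,064.93 | $514.07 | $1,657.90 | $14,921.10
7 | $14,921.10 | $477.47 | $1,539.85 | $13,858.72
8 | $13,858.72 | $443.47 | $1,430.21 | $12,871.98
9 | $12,871.98 | $411.90 | $1,328.38 | $11,955.50
10 | $11,955.50 | $382.57 | $1,233.80 | $11,104.27
11 | $11,104.27 | $355.33 | $1,145.96 | $10,313.64
12 | $10,313.64 | $330.03 | $1,064.36 | $9,579.31
Total paid: $19,802.72

$19,802.72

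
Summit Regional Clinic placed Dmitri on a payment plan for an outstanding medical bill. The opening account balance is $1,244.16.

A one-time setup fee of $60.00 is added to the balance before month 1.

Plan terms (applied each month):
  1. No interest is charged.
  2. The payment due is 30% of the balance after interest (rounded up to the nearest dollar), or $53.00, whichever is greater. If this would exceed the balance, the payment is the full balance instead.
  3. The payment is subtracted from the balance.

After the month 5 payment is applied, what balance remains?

$218.16

Month 1: $1,304.16 − $392.00 → $912.16
Month 2: $912.16 − $274.00 → $638.16
Month 3: $638.16 − $192.00 → $446.16
Month 4: $446.16 − $134.00 → $312.16
Month 5: $312.16 − $94.00 → $218.16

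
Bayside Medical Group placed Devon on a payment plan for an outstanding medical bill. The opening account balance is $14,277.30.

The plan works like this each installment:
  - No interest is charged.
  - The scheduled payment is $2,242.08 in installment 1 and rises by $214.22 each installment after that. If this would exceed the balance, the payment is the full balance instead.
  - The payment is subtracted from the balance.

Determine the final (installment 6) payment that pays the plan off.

$924.70

Installment 1: opening $14,277.30; payment $2,242.08; balance $12,035.22
Installment 2: opening $12,035.22; payment $2,456.30; balance $9,578.92
Installment 3: opening $9,578.92; payment $2,670.52; balance $6,908.40
Installment 4: opening $6,908.40; payment $2,884.74; balance $4,023.66
Installment 5: opening $4,023.66; payment $3,098.96; balance $924.70
Installment 6: opening $924.70; payment $924.70; balance $0.00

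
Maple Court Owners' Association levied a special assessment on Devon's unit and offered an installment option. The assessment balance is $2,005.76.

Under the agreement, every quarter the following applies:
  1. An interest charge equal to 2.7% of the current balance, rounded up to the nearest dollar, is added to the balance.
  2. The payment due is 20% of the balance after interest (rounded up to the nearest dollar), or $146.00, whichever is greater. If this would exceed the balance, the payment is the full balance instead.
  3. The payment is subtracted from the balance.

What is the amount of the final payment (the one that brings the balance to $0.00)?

$82.76

Quarter 1: opening $2,005.76; interest $55.00 → $2,060.76; payment $413.00; balance $1,647.76
Quarter 2: opening $1,647.76; interest $45.00 → $1,692.76; payment $339.00; balance $1,353.76
Quarter 3: opening $1,353.76; interest $37.00 → $1,390.76; payment $279.00; balance $1,111.76
Quarter 4: opening $1,111.76; interest $31.00 → $1,142.76; payment $229.00; balance $913.76
Quarter 5: opening $913.76; interest $25.00 → $938.76; payment $188.00; balance $750.76
Quarter 6: opening $750.76; interest $21.00 → $771.76; payment $155.00; balance $616.76
Quarter 7: opening $616.76; interest $17.00 → $633.76; payment $146.00; balance $487.76
Quarter 8: opening $487.76; interest $14.00 → $501.76; payment $146.00; balance $355.76
Quarter 9: opening $355.76; interest $10.00 → $365.76; payment $146.00; balance $219.76
Quarter 10: opening $219.76; interest $6.00 → $225.76; payment $146.00; balance $79.76
Quarter 11: opening $79.76; interest $3.00 → $82.76; payment $82.76; balance $0.00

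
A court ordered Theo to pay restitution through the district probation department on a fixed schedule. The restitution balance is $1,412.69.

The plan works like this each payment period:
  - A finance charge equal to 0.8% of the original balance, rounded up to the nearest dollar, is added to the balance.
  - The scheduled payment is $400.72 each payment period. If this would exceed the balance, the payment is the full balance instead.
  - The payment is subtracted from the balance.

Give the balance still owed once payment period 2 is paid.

Payment period 1: opening $1,412.69; interest $12.00 → $1,424.69; payment $400.72; balance $1,023.97
Payment period 2: opening $1,023.97; interest $12.00 → $1,035.97; payment $400.72; balance $635.25

$635.25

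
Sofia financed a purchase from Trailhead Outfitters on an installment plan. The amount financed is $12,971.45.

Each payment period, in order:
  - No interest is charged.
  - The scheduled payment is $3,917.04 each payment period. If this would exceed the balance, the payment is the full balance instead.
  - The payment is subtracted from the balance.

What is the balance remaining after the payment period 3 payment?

Payment period 1: opening $12,971.45; payment $3,917.04; balance $9,054.41
Payment period 2: opening $9,054.41; payment $3,917.04; balance $5,137.37
Payment period 3: opening $5,137.37; payment $3,917.04; balance $1,220.33

$1,220.33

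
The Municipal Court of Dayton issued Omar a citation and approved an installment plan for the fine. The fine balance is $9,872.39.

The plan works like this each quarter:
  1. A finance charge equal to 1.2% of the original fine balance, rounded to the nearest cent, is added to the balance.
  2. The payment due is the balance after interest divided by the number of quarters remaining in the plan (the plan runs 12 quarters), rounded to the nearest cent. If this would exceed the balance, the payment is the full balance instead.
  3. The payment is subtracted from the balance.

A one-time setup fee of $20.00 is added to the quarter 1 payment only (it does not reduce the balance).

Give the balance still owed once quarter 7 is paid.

Quarter 1: opening $9,872.39; interest $118.47 → $9,990.86; payment $832.57 (+ $20.00 fee); balance $9,158.29
Quarter 2: opening $9,158.29; interest $118.47 → $9,276.76; payment $843.34; balance $8,433.42
Quarter 3: opening $8,433.42; interest $118.47 → $8,551.89; payment $855.19; balance $7,696.70
Quarter 4: opening $7,696.70; interest $118.47 → $7,815.17; payment $868.35; balance $6,946.82
Quarter 5: opening $6,946.82; interest $118.47 → $7,065.29; payment $883.16; balance $6,182.13
Quarter 6: opening $6,182.13; interest $118.47 → $6,300.60; payment $900.09; balance $5,400.51
Quarter 7: opening $5,400.51; interest $118.47 → $5,518.98; payment $919.83; balance $4,599.15

$4,599.15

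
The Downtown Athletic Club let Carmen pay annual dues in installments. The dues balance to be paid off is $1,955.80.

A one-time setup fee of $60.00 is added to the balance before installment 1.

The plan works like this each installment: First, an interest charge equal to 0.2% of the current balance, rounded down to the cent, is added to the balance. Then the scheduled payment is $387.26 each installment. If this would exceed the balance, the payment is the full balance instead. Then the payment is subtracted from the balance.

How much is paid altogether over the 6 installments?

# | Opening | Interest | Payment | End bal
1 | $2,015.80 | $4.03 | $387.26 | $1,632.57
2 | $1,632.57 | $3.26 | $387.26 | $1,248.57
3 | $1,248.57 | $2.49 | $387.26 | $863.80
4 | $863.80 | $1.72 | $387.26 | $478.26
5 | $478.26 | $0.95 | $387.26 | $91.95
6 | $91.95 | $0.18 | $92.13 | $0.00
Total paid: $2,028.43

$2,028.43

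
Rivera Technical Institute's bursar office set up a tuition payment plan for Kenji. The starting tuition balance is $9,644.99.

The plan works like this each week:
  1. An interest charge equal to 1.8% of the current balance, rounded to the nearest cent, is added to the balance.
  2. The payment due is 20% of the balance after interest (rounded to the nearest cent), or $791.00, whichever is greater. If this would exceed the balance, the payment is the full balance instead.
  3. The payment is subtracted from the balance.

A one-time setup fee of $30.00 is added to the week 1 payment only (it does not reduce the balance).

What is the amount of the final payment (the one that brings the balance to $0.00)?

Week 1: $9,644.99 +$173.61 interest = $9,818.60; pay $1,963.72 (+ $30.00 fee) → $7,854.88
Week 2: $7,854.88 +$141.39 interest = $7,996.27; pay $1,599.25 → $6,397.02
Week 3: $6,397.02 +$115.15 interest = $6,512.17; pay $1,302.43 → $5,209.74
Week 4: $5,209.74 +$93.78 interest = $5,303.52; pay $1,060.70 → $4,242.82
Week 5: $4,242.82 +$76.37 interest = $4,319.19; pay $863.84 → $3,455.35
Week 6: $3,455.35 +$62.20 interest = $3,517.55; pay $791.00 → $2,726.55
Week 7: $2,726.55 +$49.08 interest = $2,775.63; pay $791.00 → $1,984.63
Week 8: $1,984.63 +$35.72 interest = $2,020.35; pay $791.00 → $1,229.35
Week 9: $1,229.35 +$22.13 interest = $1,251.48; pay $791.00 → $460.48
Week 10: $460.48 +$8.29 interest = $468.77; pay $468.77 → $0.00

$468.77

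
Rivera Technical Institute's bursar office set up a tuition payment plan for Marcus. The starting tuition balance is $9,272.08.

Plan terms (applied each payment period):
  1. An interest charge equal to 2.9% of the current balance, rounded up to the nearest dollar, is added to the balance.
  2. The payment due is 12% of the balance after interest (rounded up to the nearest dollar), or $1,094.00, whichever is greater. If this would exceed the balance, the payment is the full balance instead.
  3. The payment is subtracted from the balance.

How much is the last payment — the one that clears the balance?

Payment period 1: opening $9,272.08; interest $269.00 → $9,541.08; payment $1,145.00; balance $8,396.08
Payment period 2: opening $8,396.08; interest $244.00 → $8,640.08; payment $1,094.00; balance $7,546.08
Payment period 3: opening $7,546.08; interest $219.00 → $7,765.08; payment $1,094.00; balance $6,671.08
Payment period 4: opening $6,671.08; interest $194.00 → $6,865.08; payment $1,094.00; balance $5,771.08
Payment period 5: opening $5,771.08; interest $168.00 → $5,939.08; payment $1,094.00; balance $4,845.08
Payment period 6: opening $4,845.08; interest $141.00 → $4,986.08; payment $1,094.00; balance $3,892.08
Payment period 7: opening $3,892.08; interest $113.00 → $4,005.08; payment $1,094.00; balance $2,911.08
Payment period 8: opening $2,911.08; interest $85.00 → $2,996.08; payment $1,094.00; balance $1,902.08
Payment period 9: opening $1,902.08; interest $56.00 → $1,958.08; payment $1,094.00; balance $864.08
Payment period 10: opening $864.08; interest $26.00 → $890.08; payment $890.08; balance $0.00

$890.08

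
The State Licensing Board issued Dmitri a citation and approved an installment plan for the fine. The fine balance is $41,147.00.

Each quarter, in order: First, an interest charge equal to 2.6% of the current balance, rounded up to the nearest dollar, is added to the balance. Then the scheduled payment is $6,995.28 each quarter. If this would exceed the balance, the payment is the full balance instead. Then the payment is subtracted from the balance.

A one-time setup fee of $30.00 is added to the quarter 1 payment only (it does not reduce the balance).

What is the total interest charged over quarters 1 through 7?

# | Opening | Interest | Payment | Fee | End bal
1 | $41,147.00 | $1,070.00 | $6,995.28 | $30.00 | $35,221.72
2 | $35,221.72 | $916.00 | $6,995.28 | — | $29,142.44
3 | $29,142.44 | $758.00 | $6,995.28 | — | $22,905.16
4 | $22,905.16 | $596.00 | $6,995.28 | — | $16,505.88
5 | $16,505.88 | $430.00 | $6,995.28 | — | $9,940.60
6 | $9,940.60 | $259.00 | $6,995.28 | — | $3,204.32
7 | $3,204.32 | $84.00 | $3,288.32 | — | $0.00
Total interest: $1,070.00 + $916.00 + $758.00 + $596.00 + $430.00 + $259.00 + $84.00 = $4,113.00

$4,113.00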